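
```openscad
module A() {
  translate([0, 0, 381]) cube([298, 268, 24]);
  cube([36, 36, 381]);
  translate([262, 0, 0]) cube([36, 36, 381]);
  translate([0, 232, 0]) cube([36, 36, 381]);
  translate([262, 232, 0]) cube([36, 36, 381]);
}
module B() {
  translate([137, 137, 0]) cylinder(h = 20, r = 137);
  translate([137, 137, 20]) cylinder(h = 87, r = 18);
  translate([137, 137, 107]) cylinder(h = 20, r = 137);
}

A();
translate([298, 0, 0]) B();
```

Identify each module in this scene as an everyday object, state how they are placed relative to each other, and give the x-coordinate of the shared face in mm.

The stool's +x face and the spool's −x face are both at x = 298 mm.

A is a stool. B is a spool. The spool is against the stool's +x side, with their −y faces flush. The x-coordinate of the shared face is 298 mm.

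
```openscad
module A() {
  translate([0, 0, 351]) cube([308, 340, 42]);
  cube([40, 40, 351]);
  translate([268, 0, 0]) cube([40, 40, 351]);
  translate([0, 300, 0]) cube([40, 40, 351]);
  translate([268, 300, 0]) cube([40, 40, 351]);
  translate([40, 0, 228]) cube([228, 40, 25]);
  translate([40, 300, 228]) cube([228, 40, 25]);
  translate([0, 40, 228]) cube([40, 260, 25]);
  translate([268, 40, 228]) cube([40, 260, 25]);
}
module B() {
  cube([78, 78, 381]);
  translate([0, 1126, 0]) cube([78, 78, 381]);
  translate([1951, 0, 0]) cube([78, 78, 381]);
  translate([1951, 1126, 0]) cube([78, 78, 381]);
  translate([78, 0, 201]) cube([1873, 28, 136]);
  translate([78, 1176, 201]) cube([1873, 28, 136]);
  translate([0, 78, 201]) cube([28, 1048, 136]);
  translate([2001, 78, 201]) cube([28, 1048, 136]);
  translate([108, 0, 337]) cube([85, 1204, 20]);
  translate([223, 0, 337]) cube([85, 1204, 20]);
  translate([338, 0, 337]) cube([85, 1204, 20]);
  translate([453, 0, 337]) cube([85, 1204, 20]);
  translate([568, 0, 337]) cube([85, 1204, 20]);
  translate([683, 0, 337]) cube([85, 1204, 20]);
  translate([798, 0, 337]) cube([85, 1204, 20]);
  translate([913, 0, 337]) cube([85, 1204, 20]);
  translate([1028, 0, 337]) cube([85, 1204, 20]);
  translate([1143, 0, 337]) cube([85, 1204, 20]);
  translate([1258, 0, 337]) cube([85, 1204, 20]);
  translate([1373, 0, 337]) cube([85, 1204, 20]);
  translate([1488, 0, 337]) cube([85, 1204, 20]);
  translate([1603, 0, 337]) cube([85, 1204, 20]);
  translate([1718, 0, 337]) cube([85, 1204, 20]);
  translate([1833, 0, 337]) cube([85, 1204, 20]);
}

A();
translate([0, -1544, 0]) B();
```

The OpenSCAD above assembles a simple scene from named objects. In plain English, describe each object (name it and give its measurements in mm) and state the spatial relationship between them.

A is a four-legged stool. The seat is a 308×340×42 mm slab whose top surface is at z = 393 mm; four square legs, each 40×40 mm in cross-section, run from the floor (z = 0) to the underside of the seat, each flush with a corner of the seat. Four stretchers, 40 mm wide and 25 mm tall, connect adjacent legs with their undersides at z = 228 mm, each running between the inner faces of the legs it joins and aligned with the legs' outer faces on the other axis.

B is a bed frame 2029 mm long (x) by 1204 mm wide (y). Four 78×78 mm corner posts, 381 mm tall, at the corners of the footprint. Four rails of 28 mm thickness and 136 mm height run between adjacent posts with their undersides at z = 201 mm, their outer faces flush with the outside of the frame (the two x-running rails run between the posts' inner faces; the two y-running rails run between the posts' inner faces). 16 slats, each 85 mm wide (x) and 20 mm thick, lie across the top of the two x-running rails, running the full 1204 mm width of the frame in y; the slats are evenly spaced along x between the inner faces of the end posts with equal gaps (rounded down to the nearest mm) at the −x end and between each pair — any rounding remainder accumulates at the +x end.

The bed frame is on the floor beside the stool on its −y side.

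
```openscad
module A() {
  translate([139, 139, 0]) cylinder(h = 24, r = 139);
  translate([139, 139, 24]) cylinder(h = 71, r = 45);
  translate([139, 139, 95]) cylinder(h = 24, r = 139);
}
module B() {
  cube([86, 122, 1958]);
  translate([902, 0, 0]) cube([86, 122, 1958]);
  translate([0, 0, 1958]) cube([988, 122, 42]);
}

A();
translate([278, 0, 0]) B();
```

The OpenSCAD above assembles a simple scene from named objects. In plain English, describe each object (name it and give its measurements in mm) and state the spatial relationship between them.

A is a spool: two coaxial disc flanges of radius 139 mm and thickness 24 mm, joined by a core cylinder of radius 45 mm and height 71 mm. The lower flange rests on z = 0 and the three cylinders share a vertical axis.

B is a rectangular door frame: two vertical jambs of 86×122 mm section, 1958 mm tall, with a clear opening 816 mm wide between their inner faces. A header 42 mm tall and 122 mm deep lies on top of the jambs and spans the full outside width.

The door frame is against the spool's +x side, with their −y faces flush.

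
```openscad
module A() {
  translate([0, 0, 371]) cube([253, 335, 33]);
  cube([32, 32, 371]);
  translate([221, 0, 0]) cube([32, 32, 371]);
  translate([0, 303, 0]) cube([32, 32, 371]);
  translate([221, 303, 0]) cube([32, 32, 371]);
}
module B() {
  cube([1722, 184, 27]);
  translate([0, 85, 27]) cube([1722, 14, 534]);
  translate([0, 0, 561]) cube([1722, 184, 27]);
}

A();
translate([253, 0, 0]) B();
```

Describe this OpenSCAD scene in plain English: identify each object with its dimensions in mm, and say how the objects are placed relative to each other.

A is a four-legged stool. The seat is 253×335 mm, 33 mm thick, top at z = 404 mm. It stands on four square legs, each 32×32 mm in cross-section, from z = 0 to the seat underside, each flush with a corner of the seat.

B is an I-beam lying along x, 1722 mm long. Overall section height 588 mm. Two flanges 184 mm wide (y) and 27 mm thick, one on the floor and one at the top; a web 14 mm thick runs between them, centred on the flange width.

The I-beam is against the stool's +x side, with their −y faces flush.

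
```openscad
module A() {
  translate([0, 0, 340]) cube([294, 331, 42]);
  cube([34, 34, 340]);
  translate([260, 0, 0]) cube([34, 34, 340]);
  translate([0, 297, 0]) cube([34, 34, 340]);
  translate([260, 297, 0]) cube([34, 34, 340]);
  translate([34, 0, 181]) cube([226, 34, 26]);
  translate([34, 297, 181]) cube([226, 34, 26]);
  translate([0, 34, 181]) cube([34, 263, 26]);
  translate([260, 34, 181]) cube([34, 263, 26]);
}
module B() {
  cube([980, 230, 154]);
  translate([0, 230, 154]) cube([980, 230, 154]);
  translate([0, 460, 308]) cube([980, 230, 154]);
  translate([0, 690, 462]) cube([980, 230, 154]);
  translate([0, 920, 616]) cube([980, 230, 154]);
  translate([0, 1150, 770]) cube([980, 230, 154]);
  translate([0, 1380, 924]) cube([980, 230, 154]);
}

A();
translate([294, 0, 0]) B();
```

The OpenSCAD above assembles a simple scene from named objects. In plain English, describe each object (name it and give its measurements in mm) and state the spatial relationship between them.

A is a four-legged stool. The seat is 294×331 mm, 42 mm thick, top at z = 382 mm. It stands on four square legs, each 34×34 mm in cross-section, from z = 0 to the seat underside, each flush with a corner of the seat. Four stretchers, 34 mm wide and 26 mm tall, connect adjacent legs with their undersides at z = 181 mm, each running between the inner faces of the legs it joins and aligned with the legs' outer faces on the other axis.

B is a run of 7 identical solid stair steps. Each tread is 980×230 mm and each step block is 154 mm high. Step 1 rests on the floor; step k is offset from step 1 by (k−1)×230 mm in y and (k−1)×154 mm in z.

The staircase is against the stool's +x side, with their −y faces flush.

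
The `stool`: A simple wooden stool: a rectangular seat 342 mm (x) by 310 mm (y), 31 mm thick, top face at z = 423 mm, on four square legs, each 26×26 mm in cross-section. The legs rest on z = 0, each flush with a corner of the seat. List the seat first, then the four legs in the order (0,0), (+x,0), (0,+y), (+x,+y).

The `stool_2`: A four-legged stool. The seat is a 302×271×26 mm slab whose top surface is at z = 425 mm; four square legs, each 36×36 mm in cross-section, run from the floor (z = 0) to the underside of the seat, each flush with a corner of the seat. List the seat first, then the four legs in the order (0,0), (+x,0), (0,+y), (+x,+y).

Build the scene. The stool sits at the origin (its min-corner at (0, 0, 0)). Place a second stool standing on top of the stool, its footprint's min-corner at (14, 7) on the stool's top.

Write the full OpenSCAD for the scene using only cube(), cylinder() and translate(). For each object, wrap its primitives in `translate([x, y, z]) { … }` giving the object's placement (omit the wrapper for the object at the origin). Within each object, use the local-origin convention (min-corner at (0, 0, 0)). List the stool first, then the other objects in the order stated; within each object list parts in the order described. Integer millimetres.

translate([0, 0, 392]) cube([342, 310, 31]);
cube([26, 26, 392]);
translate([316, 0, 0]) cube([26, 26, 392]);
translate([0, 284, 0]) cube([26, 26, 392]);
translate([316, 284, 0]) cube([26, 26, 392]);
translate([14, 7, 423]) {
  translate([0, 0, 399]) cube([302, 271, 26]);
  cube([36, 36, 399]);
  translate([266, 0, 0]) cube([36, 36, 399]);
  translate([0, 235, 0]) cube([36, 36, 399]);
  translate([266, 235, 0]) cube([36, 36, 399]);
}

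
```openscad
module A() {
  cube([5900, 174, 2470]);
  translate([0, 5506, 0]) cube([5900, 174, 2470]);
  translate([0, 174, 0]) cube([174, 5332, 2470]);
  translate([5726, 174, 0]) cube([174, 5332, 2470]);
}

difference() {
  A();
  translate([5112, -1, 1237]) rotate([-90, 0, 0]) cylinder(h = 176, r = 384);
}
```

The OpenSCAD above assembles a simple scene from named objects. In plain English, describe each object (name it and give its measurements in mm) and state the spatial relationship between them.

A is the wall frame of a small rectangular building: four walls, each 2470 mm tall and 174 mm thick, enclosing a footprint 5900 mm (x) by 5680 mm (y) outside-to-outside, with no floor or roof. The front and back walls (the −y and +y sides) span the full width; the two side walls fit between them.

The house frame has a circular hole of radius 384 mm through its front wall, centred at (x = 5112, z = 1237).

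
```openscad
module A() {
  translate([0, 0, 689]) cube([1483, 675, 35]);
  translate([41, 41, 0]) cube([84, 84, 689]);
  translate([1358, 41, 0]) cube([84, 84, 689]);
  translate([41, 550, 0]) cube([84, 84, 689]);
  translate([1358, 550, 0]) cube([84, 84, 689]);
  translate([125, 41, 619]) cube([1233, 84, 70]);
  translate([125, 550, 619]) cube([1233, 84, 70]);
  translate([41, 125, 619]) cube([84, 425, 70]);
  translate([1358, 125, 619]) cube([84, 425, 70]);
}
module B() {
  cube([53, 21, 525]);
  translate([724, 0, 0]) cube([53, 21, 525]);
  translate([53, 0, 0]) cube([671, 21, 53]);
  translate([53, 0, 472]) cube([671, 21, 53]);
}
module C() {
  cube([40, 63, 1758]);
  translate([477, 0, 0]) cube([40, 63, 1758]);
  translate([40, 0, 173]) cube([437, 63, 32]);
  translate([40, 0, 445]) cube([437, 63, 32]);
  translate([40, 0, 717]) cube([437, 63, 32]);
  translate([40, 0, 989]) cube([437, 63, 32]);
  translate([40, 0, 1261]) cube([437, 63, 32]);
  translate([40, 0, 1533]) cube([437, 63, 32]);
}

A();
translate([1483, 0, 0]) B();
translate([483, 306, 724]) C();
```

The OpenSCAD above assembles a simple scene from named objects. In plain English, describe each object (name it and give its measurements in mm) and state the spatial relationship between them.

A is a table: top 1483 mm (x) × 675 mm (y), 35 mm thick, upper face at z = 724 mm, on four 84×84 mm square legs, each inset 41 mm from the nearest pair of top edges, running from z = 0 to the bottom of the top. Four apron rails, 84 mm thick and 70 mm tall, run between adjacent legs with their top edges flush with the underside of the top and their outer faces flush with the legs' outer faces.

B is a picture frame with a 671×419 mm rectangular opening (x by z) and a uniform 53 mm border on every side. Frame depth is 21 mm along y. It is built from two vertical stiles running the full outside height and two horizontal rails spanning the gap between the stiles.

C is a straight ladder. Two 40×63 mm vertical rails, 1758 mm tall, stand 517 mm apart (outside-to-outside) with their front faces coplanar on the −y side. 6 rungs, each 63 mm deep and 32 mm tall, span between the inner faces of the rails, front faces flush with the rails. The lowest rung's underside is at z = 173 mm and rungs are spaced 272 mm apart (underside to underside).

The picture frame is against the table's +x side, with their −y faces flush. The ladder is on top of the table, centred.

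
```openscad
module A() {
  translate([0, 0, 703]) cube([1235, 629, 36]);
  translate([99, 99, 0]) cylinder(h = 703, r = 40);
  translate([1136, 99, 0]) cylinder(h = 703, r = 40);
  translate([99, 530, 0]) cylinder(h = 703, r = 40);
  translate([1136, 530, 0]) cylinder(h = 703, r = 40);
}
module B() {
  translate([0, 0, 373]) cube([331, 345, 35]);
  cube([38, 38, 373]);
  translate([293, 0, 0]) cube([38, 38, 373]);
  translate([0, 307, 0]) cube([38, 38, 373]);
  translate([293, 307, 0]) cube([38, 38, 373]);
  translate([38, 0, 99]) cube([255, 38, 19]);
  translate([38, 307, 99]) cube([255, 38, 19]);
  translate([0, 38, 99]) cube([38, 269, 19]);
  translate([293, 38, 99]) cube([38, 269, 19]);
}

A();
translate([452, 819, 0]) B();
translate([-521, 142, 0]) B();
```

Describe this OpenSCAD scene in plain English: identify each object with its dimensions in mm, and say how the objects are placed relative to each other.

A is a table: top 1235 mm (x) × 629 mm (y), 36 mm thick, upper face at z = 739 mm, on four round legs of 80 mm diameter, each leg's bounding box inset 59 mm from the nearest pair of top edges, running from z = 0 to the bottom of the top.

B is a four-legged stool. The seat is 331×345 mm, 35 mm thick, top at z = 408 mm. It stands on four square legs, each 38×38 mm in cross-section, from z = 0 to the seat underside, each flush with a corner of the seat. Four stretchers, 38 mm wide and 19 mm tall, connect adjacent legs with their undersides at z = 99 mm, each running between the inner faces of the legs it joins and aligned with the legs' outer faces on the other axis.

Two stools sit around the table at the +y, −x sides.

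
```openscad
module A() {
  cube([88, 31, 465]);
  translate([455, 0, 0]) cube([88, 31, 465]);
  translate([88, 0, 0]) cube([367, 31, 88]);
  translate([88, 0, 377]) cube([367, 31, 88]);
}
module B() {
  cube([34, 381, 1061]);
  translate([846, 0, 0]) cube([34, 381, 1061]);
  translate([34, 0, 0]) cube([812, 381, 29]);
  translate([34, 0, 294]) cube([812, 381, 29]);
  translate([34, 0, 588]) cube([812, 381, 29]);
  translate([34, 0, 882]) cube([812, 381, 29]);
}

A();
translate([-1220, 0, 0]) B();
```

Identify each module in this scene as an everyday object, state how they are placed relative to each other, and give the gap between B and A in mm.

The bookshelf's nearest face is 340 mm from the picture frame's −x face.

A is a picture frame. B is a bookshelf. The bookshelf is on the floor beside the picture frame on its −x side. The gap between the bookshelf and the picture frame is 340 mm.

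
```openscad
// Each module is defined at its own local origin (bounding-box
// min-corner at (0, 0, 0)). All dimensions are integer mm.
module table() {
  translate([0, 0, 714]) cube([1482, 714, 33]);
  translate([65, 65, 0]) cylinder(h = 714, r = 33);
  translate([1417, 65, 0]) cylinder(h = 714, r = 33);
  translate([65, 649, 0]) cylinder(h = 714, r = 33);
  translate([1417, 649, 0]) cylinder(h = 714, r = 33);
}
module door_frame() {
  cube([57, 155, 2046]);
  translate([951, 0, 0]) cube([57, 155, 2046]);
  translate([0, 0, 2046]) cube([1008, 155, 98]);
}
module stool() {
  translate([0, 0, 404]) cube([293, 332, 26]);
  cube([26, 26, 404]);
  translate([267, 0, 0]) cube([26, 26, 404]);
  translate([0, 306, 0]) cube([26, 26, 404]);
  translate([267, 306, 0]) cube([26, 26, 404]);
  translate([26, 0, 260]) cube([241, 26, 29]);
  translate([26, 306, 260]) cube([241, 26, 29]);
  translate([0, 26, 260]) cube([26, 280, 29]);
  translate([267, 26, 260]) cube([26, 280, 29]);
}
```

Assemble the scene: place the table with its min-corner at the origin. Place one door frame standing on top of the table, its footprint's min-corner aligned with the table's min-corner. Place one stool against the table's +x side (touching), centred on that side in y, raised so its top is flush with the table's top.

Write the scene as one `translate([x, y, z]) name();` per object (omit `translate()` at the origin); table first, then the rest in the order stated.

table();
translate([0, 0, 747]) door_frame();
translate([1482, 191, 317]) stool();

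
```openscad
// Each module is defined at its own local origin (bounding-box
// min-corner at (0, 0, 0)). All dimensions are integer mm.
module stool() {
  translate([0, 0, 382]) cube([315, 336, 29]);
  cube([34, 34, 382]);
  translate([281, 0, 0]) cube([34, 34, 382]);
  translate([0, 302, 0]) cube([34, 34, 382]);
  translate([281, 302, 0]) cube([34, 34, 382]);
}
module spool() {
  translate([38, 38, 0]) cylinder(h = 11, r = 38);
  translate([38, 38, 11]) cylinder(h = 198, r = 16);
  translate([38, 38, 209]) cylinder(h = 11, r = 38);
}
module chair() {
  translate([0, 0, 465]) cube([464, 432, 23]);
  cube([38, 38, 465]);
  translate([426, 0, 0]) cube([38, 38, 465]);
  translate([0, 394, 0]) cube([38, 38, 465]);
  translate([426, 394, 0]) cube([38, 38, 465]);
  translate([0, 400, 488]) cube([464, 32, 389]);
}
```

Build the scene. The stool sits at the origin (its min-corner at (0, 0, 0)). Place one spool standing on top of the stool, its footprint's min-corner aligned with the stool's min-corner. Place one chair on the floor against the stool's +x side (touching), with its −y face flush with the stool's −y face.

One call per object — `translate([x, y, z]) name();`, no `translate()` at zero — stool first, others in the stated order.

stool();
translate([0, 0, 411]) spool();
translate([315, 0, 0]) chair();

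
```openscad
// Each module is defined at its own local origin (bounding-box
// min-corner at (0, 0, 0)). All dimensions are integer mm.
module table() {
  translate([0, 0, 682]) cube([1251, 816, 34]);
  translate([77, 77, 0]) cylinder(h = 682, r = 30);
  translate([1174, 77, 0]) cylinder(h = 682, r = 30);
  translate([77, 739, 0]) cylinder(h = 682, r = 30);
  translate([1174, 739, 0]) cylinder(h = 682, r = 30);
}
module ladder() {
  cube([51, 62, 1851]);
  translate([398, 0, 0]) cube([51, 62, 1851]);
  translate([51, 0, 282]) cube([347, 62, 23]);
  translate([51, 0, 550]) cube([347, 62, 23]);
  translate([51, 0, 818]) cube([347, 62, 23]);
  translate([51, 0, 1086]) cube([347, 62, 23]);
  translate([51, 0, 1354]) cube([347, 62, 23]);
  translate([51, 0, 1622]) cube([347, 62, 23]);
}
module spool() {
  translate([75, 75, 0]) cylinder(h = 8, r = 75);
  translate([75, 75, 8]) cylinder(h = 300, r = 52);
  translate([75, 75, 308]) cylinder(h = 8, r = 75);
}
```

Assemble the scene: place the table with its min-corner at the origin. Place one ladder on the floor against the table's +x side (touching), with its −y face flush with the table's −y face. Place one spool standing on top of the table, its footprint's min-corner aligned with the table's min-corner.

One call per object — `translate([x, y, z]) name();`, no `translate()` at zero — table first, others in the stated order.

table();
translate([1251, 0, 0]) ladder();
translate([0, 0, 716]) spool();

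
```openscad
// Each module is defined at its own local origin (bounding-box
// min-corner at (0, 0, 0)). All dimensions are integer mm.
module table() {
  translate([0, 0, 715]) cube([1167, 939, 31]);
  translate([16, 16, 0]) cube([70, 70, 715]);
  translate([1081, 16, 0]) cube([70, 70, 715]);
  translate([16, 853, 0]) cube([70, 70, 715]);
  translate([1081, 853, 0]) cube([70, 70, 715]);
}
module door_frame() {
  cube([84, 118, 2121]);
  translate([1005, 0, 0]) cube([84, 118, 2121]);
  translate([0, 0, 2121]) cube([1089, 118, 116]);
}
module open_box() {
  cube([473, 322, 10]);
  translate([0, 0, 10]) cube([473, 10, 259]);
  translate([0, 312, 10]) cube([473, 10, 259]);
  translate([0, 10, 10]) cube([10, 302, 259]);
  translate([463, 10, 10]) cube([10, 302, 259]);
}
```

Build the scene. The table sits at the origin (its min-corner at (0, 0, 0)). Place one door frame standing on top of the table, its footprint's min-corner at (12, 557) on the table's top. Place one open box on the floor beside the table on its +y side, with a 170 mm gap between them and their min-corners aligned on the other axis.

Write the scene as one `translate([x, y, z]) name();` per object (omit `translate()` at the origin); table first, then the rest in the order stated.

table();
translate([12, 557, 746]) door_frame();
translate([0, 1109, 0]) open_box();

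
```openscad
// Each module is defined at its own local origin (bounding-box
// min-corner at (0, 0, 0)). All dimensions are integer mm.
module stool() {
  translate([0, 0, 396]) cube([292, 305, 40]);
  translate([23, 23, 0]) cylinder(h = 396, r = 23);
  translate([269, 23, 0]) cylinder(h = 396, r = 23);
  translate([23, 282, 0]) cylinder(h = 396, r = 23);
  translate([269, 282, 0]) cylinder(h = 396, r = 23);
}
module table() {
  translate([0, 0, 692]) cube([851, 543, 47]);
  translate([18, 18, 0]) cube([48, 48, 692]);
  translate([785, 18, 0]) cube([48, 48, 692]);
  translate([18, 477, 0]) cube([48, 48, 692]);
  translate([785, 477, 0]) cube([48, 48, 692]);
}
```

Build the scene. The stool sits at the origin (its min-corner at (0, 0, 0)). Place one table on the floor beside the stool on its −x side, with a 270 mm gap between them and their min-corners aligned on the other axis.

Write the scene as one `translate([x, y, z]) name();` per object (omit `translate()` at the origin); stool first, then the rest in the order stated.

stool();
translate([-1121, 0, 0]) table();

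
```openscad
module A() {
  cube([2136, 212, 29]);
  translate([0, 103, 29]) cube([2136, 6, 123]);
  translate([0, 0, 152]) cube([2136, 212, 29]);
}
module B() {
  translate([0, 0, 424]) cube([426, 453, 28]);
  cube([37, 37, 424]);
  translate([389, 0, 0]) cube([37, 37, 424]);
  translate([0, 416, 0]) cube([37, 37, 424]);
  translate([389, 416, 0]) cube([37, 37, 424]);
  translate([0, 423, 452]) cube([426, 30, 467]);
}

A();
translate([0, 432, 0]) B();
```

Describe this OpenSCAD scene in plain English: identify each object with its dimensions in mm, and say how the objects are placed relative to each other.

A is an I-beam lying along x, 2136 mm long. Overall section height 181 mm. Two flanges 212 mm wide (y) and 29 mm thick, one on the floor and one at the top; a web 6 mm thick runs between them, centred on the flange width.

B is a chair. The seat is a 426×453×28 mm slab with its top at z = 452 mm, on four 37×37 mm corner legs (flush with the seat edges, standing on z = 0). A flat backrest 30 mm thick, 467 mm tall, spans the full seat width and rises from the seat top along its +y edge, rear face flush with the rear of the seat.

The chair is on the floor beside the I-beam on its +y side.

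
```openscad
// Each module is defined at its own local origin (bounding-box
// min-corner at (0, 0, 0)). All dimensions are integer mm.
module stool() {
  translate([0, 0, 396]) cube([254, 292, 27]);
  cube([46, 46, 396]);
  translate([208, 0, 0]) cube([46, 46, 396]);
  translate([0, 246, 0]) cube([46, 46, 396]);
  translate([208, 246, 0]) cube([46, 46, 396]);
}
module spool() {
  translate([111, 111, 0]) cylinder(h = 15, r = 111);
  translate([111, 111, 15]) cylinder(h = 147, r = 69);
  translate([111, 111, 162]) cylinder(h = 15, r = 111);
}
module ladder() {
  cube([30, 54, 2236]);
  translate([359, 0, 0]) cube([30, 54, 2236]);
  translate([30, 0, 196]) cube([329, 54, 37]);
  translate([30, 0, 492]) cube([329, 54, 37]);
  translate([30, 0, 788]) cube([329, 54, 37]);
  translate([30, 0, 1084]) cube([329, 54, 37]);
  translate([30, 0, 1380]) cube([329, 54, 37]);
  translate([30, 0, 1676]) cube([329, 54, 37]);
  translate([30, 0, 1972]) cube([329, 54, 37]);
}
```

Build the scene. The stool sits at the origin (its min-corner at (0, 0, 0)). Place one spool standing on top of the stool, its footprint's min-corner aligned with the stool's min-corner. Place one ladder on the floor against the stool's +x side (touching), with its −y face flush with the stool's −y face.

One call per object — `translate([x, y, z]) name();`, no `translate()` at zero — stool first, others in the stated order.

stool();
translate([0, 0, 423]) spool();
translate([254, 0, 0]) ladder();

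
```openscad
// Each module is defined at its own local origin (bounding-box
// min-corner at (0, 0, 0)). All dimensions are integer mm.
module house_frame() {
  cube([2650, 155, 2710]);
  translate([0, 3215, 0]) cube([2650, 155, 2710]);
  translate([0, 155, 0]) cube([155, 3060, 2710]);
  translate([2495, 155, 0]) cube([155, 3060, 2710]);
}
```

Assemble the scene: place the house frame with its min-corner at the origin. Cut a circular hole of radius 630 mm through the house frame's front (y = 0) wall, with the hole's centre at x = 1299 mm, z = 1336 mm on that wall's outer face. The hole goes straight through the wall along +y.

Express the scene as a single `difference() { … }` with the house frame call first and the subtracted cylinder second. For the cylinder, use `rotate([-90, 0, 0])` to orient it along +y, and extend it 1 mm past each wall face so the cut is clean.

difference() {
  house_frame();
  translate([1299, -1, 1336]) rotate([-90, 0, 0]) cylinder(h = 157, r = 630);
}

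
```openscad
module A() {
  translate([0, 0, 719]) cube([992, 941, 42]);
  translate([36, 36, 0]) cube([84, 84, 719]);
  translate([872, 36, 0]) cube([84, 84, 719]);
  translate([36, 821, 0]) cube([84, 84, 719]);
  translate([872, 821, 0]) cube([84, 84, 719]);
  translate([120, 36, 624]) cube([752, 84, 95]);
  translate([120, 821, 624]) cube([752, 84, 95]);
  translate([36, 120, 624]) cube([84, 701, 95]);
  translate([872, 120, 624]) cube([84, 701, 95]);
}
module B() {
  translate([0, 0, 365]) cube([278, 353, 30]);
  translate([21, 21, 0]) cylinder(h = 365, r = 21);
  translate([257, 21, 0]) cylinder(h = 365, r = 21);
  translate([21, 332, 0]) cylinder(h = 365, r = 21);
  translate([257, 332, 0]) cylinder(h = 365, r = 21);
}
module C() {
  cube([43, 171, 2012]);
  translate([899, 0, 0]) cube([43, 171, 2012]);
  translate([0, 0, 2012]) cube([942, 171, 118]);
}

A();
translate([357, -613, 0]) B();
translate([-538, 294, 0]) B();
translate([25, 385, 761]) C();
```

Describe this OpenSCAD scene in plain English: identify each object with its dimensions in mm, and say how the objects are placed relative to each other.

A is a table with a 992×941 mm rectangular top, 42 mm thick, top surface at z = 761 mm, supported by four 84×84 mm square legs, each inset 36 mm from the nearest pair of top edges, running from the floor. Four apron rails, 84 mm thick and 95 mm tall, run between adjacent legs with their top edges flush with the underside of the top and their outer faces flush with the legs' outer faces.

B is a four-legged stool. The seat is a 278×353×30 mm slab whose top surface is at z = 395 mm; four round legs, each 42 mm in diameter, run from the floor (z = 0) to the underside of the seat, each leg's axis is inset half a diameter from the nearest pair of seat edges (so the leg's bounding box is flush with the corner).

C is a rectangular door frame: two vertical jambs of 43×171 mm section, 2012 mm tall, with a clear opening 856 mm wide between their inner faces. A header 118 mm tall and 171 mm deep lies on top of the jambs and spans the full outside width.

Two stools sit around the table at the −y, −x sides. The door frame is on top of the table, centred.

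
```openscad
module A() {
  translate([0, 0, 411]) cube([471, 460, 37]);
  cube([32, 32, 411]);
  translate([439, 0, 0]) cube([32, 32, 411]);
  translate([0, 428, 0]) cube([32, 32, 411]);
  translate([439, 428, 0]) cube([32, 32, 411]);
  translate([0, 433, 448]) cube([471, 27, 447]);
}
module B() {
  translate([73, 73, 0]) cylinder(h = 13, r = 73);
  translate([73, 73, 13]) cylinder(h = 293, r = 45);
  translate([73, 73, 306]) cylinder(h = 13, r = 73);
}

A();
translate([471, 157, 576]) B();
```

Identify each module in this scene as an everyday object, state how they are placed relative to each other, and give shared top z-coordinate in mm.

A is a chair. B is a spool. The spool is beside the chair with their tops flush at z = 895. The shared top z-coordinate is 895 mm.

Both tops at z = 895 mm.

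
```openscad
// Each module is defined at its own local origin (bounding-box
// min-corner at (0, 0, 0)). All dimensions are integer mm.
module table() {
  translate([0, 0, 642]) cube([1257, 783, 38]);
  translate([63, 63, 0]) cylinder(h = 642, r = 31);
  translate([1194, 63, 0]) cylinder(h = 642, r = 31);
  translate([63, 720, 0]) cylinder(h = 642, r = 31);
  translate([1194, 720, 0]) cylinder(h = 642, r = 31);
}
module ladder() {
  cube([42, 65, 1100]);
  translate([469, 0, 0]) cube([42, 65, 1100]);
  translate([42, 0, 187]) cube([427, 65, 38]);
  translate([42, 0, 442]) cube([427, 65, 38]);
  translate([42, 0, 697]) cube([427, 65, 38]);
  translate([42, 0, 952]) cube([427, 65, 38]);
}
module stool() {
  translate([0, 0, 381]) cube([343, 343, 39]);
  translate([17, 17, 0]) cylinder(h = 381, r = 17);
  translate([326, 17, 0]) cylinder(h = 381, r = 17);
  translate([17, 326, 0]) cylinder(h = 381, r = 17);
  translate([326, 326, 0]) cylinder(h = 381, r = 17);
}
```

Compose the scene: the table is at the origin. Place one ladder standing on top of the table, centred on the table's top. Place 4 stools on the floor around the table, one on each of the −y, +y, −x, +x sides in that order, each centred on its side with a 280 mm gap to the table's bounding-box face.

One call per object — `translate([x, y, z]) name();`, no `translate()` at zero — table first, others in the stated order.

table();
translate([373, 359, 680]) ladder();
translate([457, -623, 0]) stool();
translate([457, 1063, 0]) stool();
translate([-623, 220, 0]) stool();
translate([1537, 220, 0]) stool();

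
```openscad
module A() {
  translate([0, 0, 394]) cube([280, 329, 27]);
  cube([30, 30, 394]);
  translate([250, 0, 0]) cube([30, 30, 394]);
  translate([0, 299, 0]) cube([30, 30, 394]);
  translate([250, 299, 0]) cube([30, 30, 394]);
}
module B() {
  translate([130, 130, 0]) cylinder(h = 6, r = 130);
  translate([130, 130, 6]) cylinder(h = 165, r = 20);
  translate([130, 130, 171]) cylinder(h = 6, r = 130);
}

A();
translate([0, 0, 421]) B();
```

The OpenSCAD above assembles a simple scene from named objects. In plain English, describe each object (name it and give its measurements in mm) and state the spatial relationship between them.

A is a four-legged stool. The seat is 280×329 mm, 27 mm thick, top at z = 421 mm. It stands on four square legs, each 30×30 mm in cross-section, from z = 0 to the seat underside, each flush with a corner of the seat.

B is a spool: two coaxial disc flanges of radius 130 mm and thickness 6 mm, joined by a core cylinder of radius 20 mm and height 165 mm. The lower flange rests on z = 0 and the three cylinders share a vertical axis.

The spool is on top of the stool.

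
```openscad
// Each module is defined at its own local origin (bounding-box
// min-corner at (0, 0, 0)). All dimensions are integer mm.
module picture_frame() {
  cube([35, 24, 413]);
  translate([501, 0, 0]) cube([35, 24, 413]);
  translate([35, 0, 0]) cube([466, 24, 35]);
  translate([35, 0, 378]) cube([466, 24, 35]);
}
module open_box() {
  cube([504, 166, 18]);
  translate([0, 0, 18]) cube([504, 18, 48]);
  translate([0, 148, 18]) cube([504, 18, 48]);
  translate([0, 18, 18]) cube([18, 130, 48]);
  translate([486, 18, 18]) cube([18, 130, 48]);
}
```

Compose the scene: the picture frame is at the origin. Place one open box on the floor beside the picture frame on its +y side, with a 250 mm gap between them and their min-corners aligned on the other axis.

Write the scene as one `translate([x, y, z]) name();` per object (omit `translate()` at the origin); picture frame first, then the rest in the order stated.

picture_frame();
translate([0, 274, 0]) open_box();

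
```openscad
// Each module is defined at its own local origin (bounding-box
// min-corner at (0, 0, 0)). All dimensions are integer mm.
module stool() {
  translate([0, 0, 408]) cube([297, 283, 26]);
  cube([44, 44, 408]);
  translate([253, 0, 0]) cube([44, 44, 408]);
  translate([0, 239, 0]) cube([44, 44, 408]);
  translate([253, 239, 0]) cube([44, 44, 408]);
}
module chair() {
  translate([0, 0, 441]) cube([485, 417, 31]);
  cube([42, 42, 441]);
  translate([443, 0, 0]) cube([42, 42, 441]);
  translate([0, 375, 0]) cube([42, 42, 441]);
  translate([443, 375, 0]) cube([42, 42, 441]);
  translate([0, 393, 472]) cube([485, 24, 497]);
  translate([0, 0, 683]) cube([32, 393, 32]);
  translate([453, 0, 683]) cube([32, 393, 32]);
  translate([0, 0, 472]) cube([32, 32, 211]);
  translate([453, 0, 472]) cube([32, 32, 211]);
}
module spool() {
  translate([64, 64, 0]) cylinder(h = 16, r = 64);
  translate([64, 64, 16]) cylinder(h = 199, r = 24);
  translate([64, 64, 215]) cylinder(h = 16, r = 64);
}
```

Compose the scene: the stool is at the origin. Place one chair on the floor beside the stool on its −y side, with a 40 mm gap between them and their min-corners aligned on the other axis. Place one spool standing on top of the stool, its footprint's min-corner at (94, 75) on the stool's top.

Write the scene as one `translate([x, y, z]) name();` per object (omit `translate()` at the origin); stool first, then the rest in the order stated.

stool();
translate([0, -457, 0]) chair();
translate([94, 75, 434]) spool();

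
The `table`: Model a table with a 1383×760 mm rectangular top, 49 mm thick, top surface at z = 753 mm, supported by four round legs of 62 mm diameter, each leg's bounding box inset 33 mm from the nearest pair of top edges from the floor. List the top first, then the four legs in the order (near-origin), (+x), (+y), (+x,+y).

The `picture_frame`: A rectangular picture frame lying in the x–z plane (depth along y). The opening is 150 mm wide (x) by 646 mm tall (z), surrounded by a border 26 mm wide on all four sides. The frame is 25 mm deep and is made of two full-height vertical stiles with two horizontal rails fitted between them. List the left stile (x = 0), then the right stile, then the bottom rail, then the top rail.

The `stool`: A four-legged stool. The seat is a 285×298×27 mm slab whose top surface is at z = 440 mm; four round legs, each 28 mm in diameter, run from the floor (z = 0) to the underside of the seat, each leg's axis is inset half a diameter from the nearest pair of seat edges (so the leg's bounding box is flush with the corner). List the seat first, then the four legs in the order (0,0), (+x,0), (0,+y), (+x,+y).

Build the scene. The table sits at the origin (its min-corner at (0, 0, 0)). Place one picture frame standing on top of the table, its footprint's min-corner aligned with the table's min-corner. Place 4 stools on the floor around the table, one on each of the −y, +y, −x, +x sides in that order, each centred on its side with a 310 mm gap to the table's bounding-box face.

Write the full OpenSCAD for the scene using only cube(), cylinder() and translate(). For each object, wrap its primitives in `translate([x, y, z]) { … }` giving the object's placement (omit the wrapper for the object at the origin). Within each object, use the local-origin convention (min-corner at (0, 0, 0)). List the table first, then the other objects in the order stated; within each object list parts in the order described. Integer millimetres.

translate([0, 0, 704]) cube([1383, 760, 49]);
translate([64, 64, 0]) cylinder(h = 704, r = 31);
translate([1319, 64, 0]) cylinder(h = 704, r = 31);
translate([64, 696, 0]) cylinder(h = 704, r = 31);
translate([1319, 696, 0]) cylinder(h = 704, r = 31);
translate([0, 0, 753]) {
  cube([26, 25, 698]);
  translate([176, 0, 0]) cube([26, 25, 698]);
  translate([26, 0, 0]) cube([150, 25, 26]);
  translate([26, 0, 672]) cube([150, 25, 26]);
}
translate([549, -608, 0]) {
  translate([0, 0, 413]) cube([285, 298, 27]);
  translate([14, 14, 0]) cylinder(h = 413, r = 14);
  translate([271, 14, 0]) cylinder(h = 413, r = 14);
  translate([14, 284, 0]) cylinder(h = 413, r = 14);
  translate([271, 284, 0]) cylinder(h = 413, r = 14);
}
translate([549, 1070, 0]) {
  translate([0, 0, 413]) cube([285, 298, 27]);
  translate([14, 14, 0]) cylinder(h = 413, r = 14);
  translate([271, 14, 0]) cylinder(h = 413, r = 14);
  translate([14, 284, 0]) cylinder(h = 413, r = 14);
  translate([271, 284, 0]) cylinder(h = 413, r = 14);
}
translate([-595, 231, 0]) {
  translate([0, 0, 413]) cube([285, 298, 27]);
  translate([14, 14, 0]) cylinder(h = 413, r = 14);
  translate([271, 14, 0]) cylinder(h = 413, r = 14);
  translate([14, 284, 0]) cylinder(h = 413, r = 14);
  translate([271, 284, 0]) cylinder(h = 413, r = 14);
}
translate([1693, 231, 0]) {
  translate([0, 0, 413]) cube([285, 298, 27]);
  translate([14, 14, 0]) cylinder(h = 413, r = 14);
  translate([271, 14, 0]) cylinder(h = 413, r = 14);
  translate([14, 284, 0]) cylinder(h = 413, r = 14);
  translate([271, 284, 0]) cylinder(h = 413, r = 14);
}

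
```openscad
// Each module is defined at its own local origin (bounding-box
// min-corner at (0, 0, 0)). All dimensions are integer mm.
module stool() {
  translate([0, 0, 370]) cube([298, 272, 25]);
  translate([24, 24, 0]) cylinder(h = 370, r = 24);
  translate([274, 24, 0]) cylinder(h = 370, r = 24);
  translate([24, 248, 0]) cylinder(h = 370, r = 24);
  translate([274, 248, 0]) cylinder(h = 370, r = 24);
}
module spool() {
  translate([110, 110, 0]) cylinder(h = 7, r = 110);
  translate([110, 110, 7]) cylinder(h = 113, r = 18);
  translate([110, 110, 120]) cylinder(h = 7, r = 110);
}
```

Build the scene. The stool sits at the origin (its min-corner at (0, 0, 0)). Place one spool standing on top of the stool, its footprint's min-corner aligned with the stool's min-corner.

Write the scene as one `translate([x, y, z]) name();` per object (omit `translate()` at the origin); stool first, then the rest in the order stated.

stool();
translate([0, 0, 395]) spool();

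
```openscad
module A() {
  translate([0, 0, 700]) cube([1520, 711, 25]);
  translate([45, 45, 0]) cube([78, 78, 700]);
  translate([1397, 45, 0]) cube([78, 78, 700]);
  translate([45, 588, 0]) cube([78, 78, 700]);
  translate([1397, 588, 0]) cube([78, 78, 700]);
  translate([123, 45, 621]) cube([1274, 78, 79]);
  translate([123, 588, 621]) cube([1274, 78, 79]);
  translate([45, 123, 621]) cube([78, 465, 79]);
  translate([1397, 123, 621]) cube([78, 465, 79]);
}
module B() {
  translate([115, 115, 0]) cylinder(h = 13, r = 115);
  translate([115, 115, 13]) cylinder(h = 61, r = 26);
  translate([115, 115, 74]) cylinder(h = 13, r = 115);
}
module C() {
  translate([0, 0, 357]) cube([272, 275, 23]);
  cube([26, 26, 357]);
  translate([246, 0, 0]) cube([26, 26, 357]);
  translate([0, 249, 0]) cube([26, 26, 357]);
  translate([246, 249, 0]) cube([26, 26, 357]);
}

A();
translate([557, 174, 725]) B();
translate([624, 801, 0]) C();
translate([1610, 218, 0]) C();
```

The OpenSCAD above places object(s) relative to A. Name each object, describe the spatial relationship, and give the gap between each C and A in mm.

Each stool's nearest face is 90 mm from the table's bounding box.

A is a table. B is a spool. C is a stool. The spool is on top of the table. Two stools sit around the table at the +y, +x sides. The gap between each stool and the table is 90 mm.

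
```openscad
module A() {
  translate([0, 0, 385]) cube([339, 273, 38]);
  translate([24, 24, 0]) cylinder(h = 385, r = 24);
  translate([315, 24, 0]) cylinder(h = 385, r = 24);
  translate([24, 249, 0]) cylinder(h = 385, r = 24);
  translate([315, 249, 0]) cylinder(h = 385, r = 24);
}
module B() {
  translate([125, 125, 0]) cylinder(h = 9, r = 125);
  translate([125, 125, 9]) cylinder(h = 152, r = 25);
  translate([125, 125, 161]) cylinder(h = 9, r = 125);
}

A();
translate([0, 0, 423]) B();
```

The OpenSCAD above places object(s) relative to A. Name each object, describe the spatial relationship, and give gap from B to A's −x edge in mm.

The spool's min-x is at 0; the stool's min-x is 0; gap = 0 mm.

A is a stool. B is a spool. The spool is on top of the stool. The gap from the spool to the stool's −x edge is 0 mm.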